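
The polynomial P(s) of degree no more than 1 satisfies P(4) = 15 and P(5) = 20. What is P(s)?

Using the Lagrange interpolation formula with nodes 4, 5:
  L_0(s) = (s - 5) / -1
  L_1(s) = (s - 4) / 1
Then P(s) = 15·L_0(s) + 20·L_1(s).
Expanding and collecting terms gives P(s) = 5s - 5.
Check: P(4) = 15. ✓

P(s) = 5s - 5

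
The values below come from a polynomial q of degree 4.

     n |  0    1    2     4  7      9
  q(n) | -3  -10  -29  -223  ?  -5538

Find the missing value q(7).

The 5 known points determine the degree-4 polynomial uniquely.
Write q(n) = an^4 + bn^3 + cn^2 + dn + e. Substituting each data point gives a linear system:
  e = -3
  a + b + c + d + e = -10
  16a + 8b + 4c + 2d + e = -29
  256a + 64b + 16c + 4d + e = -223
  6561a + 729b + 81c + 9d + e = -5538
Solving the system yields a = -1, b = 2, c = -5, d = -3, e = -3.
So q(n) = -n^4 + 2n^3 - 5n^2 - 3n - 3.
Then q(7) = -1984.

-1984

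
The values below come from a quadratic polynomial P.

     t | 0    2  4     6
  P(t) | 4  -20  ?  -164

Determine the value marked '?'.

On equispaced nodes a degree-2 polynomial has vanishing third forward difference, so
  - P(0) + 3·P(2) - 3·P(4) + P(6) = 0.
Substituting the known values and solving for P(4):
  -3·P(4) = 228
  P(4) = -76.

-76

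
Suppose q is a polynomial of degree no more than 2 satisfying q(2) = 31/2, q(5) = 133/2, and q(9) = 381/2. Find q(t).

q(t) = 2t^2 + 3t + 3/2

Using the Lagrange interpolation formula with nodes 2, 5, 9:
  L_0(t) = (t - 5)(t - 9) / 21
  L_1(t) = (t - 2)(t - 9) / -12
  L_2(t) = (t - 2)(t - 5) / 28
Then q(t) = 31/2·L_0(t) + 133/2·L_1(t) + 381/2·L_2(t).
Expanding and collecting terms gives q(t) = 2t² + 3t + 3/2.
Check: q(2) = 31/2. ✓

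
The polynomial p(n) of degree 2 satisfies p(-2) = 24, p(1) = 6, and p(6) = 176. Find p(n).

Using the Lagrange interpolation formula with nodes -2, 1, 6:
  L_0(n) = (n - 1)(n - 6) / 24
  L_1(n) = (n + 2)(n - 6) / -15
  L_2(n) = (n + 2)(n - 1) / 40
Then p(n) = 24·L_0(n) + 6·L_1(n) + 176·L_2(n).
Expanding and collecting terms gives p(n) = 5n^2 - n + 2.
Check: p(-2) = 24. ✓

p(n) = 5n^2 - n + 2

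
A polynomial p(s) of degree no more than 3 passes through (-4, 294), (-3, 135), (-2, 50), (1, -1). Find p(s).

Write p(s) = as^3 + bs^2 + cs + d. Substituting each data point gives a linear system:
  -64a + 16b - 4c + d = 294
  -27a + 9b - 3c + d = 135
  -8a + 4b - 2c + d = 50
  a + b + c + d = -1
Solving the system yields a = -4, b = 1, c = -4, d = 6.
So p(s) = -4s^3 + s^2 - 4s + 6.
Check: p(-4) = 294. ✓

p(s) = -4s^3 + s^2 - 4s + 6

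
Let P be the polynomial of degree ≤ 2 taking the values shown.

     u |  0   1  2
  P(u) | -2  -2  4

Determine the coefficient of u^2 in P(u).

3

Write P(u) = au^2 + bu + c. Substituting each data point gives a linear system:
  c = -2
  a + b + c = -2
  4a + 2b + c = 4
Solving the system yields a = 3, b = -3, c = -2.
So P(u) = 3u² - 3u - 2.
The leading coefficient is 3.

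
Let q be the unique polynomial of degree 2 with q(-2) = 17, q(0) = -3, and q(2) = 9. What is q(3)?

Using the Lagrange interpolation formula with nodes -2, 0, 2:
  L_0(u) = u(u - 2) / 8
  L_1(u) = (u + 2)(u - 2) / -4
  L_2(u) = (u + 2)u / 8
Then q(u) = 17·L_0(u) - 3·L_1(u) + 9·L_2(u).
Expanding and collecting terms gives q(u) = 4u^2 - 2u - 3.
Evaluating at u = 3: q(3) = 27.

27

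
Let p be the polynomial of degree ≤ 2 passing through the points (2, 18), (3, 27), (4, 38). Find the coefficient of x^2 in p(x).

1

Write p(x) = ax^2 + bx + c. Substituting each data point gives a linear system:
  4a + 2b + c = 18
  9a + 3b + c = 27
  16a + 4b + c = 38
Solving the system yields a = 1, b = 4, c = 6.
So p(x) = x² + 4x + 6.
The leading coefficient is 1.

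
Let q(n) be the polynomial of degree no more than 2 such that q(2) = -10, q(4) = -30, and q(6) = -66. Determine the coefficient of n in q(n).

Write q(n) = an^2 + bn + c. Substituting each data point gives a linear system:
  4a + 2b + c = -10
  16a + 4b + c = -30
  36a + 6b + c = -66
Solving the system yields a = -2, b = 2, c = -6.
So q(n) = -2n^2 + 2n - 6.
The coefficient of n is 2.

2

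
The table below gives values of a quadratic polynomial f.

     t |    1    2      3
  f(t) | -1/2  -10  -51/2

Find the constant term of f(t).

Write f(t) = at^2 + bt + c. Substituting each data point gives a linear system:
  a + b + c = -1/2
  4a + 2b + c = -10
  9a + 3b + c = -51/2
Solving the system yields a = -3, b = -1/2, c = 3.
So f(t) = -3t² - (1/2)t + 3.
The constant term is 3.

3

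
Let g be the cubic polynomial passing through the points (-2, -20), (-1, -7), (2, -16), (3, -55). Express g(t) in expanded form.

g(t) = -t^3 - 5t^2 + 5t + 2

Write g(t) = at^3 + bt^2 + ct + d. Substituting each data point gives a linear system:
  -8a + 4b - 2c + d = -20
  -a + b - c + d = -7
  8a + 4b + 2c + d = -16
  27a + 9b + 3c + d = -55
Solving the system yields a = -1, b = -5, c = 5, d = 2.
So g(t) = -t^3 - 5t^2 + 5t + 2.
Check: g(3) = -55. ✓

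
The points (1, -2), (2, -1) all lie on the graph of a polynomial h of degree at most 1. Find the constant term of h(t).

-3

Write h(t) = at + b. Substituting each data point gives a linear system:
  a + b = -2
  2a + b = -1
Solving the system yields a = 1, b = -3.
So h(t) = t - 3.
The constant term is -3.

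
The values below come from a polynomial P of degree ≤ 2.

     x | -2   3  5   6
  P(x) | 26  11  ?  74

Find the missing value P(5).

The 3 known points determine the degree-2 polynomial uniquely.
Write P(x) = ax^2 + bx + c. Substituting each data point gives a linear system:
  4a - 2b + c = 26
  9a + 3b + c = 11
  36a + 6b + c = 74
Solving the system yields a = 3, b = -6, c = 2.
So P(x) = 3x² - 6x + 2.
Then P(5) = 47.

47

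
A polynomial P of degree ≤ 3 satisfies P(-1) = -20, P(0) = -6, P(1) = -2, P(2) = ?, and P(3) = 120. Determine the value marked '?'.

28

The 4 known points determine the degree-3 polynomial uniquely.
Write P(x) = ax^3 + bx^2 + cx + d. Substituting each data point gives a linear system:
  -a + b - c + d = -20
  d = -6
  a + b + c + d = -2
  27a + 9b + 3c + d = 120
Solving the system yields a = 6, b = -5, c = 3, d = -6.
So P(x) = 6x³ - 5x² + 3x - 6.
Then P(2) = 28.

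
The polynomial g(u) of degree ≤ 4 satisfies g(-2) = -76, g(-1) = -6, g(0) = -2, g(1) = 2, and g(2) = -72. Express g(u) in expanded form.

g(u) = -6u^4 - u^3 + 6u^2 + 5u - 2

Write g(u) = au^4 + bu^3 + cu^2 + du + e. Substituting each data point gives a linear system:
  16a - 8b + 4c - 2d + e = -76
  a - b + c - d + e = -6
  e = -2
  a + b + c + d + e = 2
  16a + 8b + 4c + 2d + e = -72
Solving the system yields a = -6, b = -1, c = 6, d = 5, e = -2.
So g(u) = -6u⁴ - u³ + 6u² + 5u - 2.
Check: g(0) = -2. ✓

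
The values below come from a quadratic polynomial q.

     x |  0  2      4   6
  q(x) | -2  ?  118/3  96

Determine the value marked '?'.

The 3 known points determine the degree-2 polynomial uniquely.
Write q(x) = ax^2 + bx + c. Substituting each data point gives a linear system:
  c = -2
  16a + 4b + c = 118/3
  36a + 6b + c = 96
Solving the system yields a = 3, b = -5/3, c = -2.
So q(x) = 3x^2 - (5/3)x - 2.
Then q(2) = 20/3.

20/3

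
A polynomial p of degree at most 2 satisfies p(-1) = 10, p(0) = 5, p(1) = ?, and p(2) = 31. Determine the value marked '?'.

The 3 known points determine the degree-2 polynomial uniquely.
Write p(n) = an^2 + bn + c. Substituting each data point gives a linear system:
  a - b + c = 10
  c = 5
  4a + 2b + c = 31
Solving the system yields a = 6, b = 1, c = 5.
So p(n) = 6n^2 + n + 5.
Then p(1) = 12.

12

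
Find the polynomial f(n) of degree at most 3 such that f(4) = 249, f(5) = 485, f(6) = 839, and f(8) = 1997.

f(n) = 4n^3 - n^2 + n + 5

Using the Lagrange interpolation formula with nodes 4, 5, 6, 8:
  L_0(n) = (n - 5)(n - 6)(n - 8) / -8
  L_1(n) = (n - 4)(n - 6)(n - 8) / 3
  L_2(n) = (n - 4)(n - 5)(n - 8) / -4
  L_3(n) = (n - 4)(n - 5)(n - 6) / 24
Then f(n) = 249·L_0(n) + 485·L_1(n) + 839·L_2(n) + 1997·L_3(n).
Expanding and collecting terms gives f(n) = 4n^3 - n^2 + n + 5.
Check: f(4) = 249. ✓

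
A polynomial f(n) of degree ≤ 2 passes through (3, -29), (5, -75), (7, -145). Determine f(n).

Using the Lagrange interpolation formula with nodes 3, 5, 7:
  L_0(n) = (n - 5)(n - 7) / 8
  L_1(n) = (n - 3)(n - 7) / -4
  L_2(n) = (n - 3)(n - 5) / 8
Then f(n) = -29·L_0(n) - 75·L_1(n) - 145·L_2(n).
Expanding and collecting terms gives f(n) = -3n^2 + n - 5.
Check: f(5) = -75. ✓

f(n) = -3n^2 + n - 5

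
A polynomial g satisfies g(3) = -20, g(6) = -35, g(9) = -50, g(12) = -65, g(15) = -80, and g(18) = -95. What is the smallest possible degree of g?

1

Forward differences of the values at n = 3, 6, 9, 12, 15, 18:
  g  : -20  -35  -50  -65  -80  -95
  Δ  : -15  -15  -15  -15  -15
  Δ^2: 0  0  0  0
  Δ^3: 0  0  0
  Δ^4: 0  0
  Δ^5: 0
The first differences are constant (-15) and nonzero, while all higher differences vanish, so the minimal degree is 1.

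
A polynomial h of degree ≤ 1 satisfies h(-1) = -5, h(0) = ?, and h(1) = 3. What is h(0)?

On equispaced nodes a degree-1 polynomial has vanishing second forward difference, so
  h(-1) - 2·h(0) + h(1) = 0.
Substituting the known values and solving for h(0):
  -2·h(0) = 2
  h(0) = -1.

-1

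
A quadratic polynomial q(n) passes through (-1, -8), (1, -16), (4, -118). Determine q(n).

Write q(n) = an^2 + bn + c. Substituting each data point gives a linear system:
  a - b + c = -8
  a + b + c = -16
  16a + 4b + c = -118
Solving the system yields a = -6, b = -4, c = -6.
So q(n) = -6n² - 4n - 6.
Check: q(4) = -118. ✓

q(n) = -6n^2 - 4n - 6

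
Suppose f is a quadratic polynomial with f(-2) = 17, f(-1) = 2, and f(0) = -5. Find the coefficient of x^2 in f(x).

Write f(x) = ax^2 + bx + c. Substituting each data point gives a linear system:
  4a - 2b + c = 17
  a - b + c = 2
  c = -5
Solving the system yields a = 4, b = -3, c = -5.
So f(x) = 4x^2 - 3x - 5.
The leading coefficient is 4.

4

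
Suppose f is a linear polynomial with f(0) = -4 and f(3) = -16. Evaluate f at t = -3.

Write f(t) = at + b. Substituting each data point gives a linear system:
  b = -4
  3a + b = -16
Solving the system yields a = -4, b = -4.
So f(t) = -4t - 4.
Then f(-3) = 8.

8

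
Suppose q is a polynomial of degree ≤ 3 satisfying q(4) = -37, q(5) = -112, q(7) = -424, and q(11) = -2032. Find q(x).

Write q(x) = ax^3 + bx^2 + cx + d. Substituting each data point gives a linear system:
  64a + 16b + 4c + d = -37
  125a + 25b + 5c + d = -112
  343a + 49b + 7c + d = -424
  1331a + 121b + 11c + d = -2032
Solving the system yields a = -2, b = 5, c = 2, d = 3.
So q(x) = -2x^3 + 5x^2 + 2x + 3.
Check: q(11) = -2032. ✓

q(x) = -2x^3 + 5x^2 + 2x + 3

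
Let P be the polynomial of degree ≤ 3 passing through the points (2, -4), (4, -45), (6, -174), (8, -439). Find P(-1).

-5/2

Using the Lagrange interpolation formula with nodes 2, 4, 6, 8:
  L_0(t) = (t - 4)(t - 6)(t - 8) / -48
  L_1(t) = (t - 2)(t - 6)(t - 8) / 16
  L_2(t) = (t - 2)(t - 4)(t - 8) / -16
  L_3(t) = (t - 2)(t - 4)(t - 6) / 48
Then P(t) = -4·L_0(t) - 45·L_1(t) - 174·L_2(t) - 439·L_3(t).
Expanding and collecting terms gives P(t) = -t³ + t² + (3/2)t - 3.
Evaluating at t = -1: P(-1) = -5/2.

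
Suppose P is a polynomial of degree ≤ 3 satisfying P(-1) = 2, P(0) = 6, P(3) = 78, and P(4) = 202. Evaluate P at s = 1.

4

Using the Lagrange interpolation formula with nodes -1, 0, 3, 4:
  L_0(s) = s(s - 3)(s - 4) / -20
  L_1(s) = (s + 1)(s - 3)(s - 4) / 12
  L_2(s) = (s + 1)s(s - 4) / -12
  L_3(s) = (s + 1)s(s - 3) / 20
Then P(s) = 2·L_0(s) + 6·L_1(s) + 78·L_2(s) + 202·L_3(s).
Expanding and collecting terms gives P(s) = 4s³ - 3s² - 3s + 6.
Evaluating at s = 1: P(1) = 4.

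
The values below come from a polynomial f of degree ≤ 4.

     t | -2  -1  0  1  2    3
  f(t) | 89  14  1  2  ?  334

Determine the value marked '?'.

The 5 known points determine the degree-4 polynomial uniquely.
Write f(t) = at^4 + bt^3 + ct^2 + dt + e. Substituting each data point gives a linear system:
  16a - 8b + 4c - 2d + e = 89
  a - b + c - d + e = 14
  e = 1
  a + b + c + d + e = 2
  81a + 27b + 9c + 3d + e = 334
Solving the system yields a = 4, b = 0, c = 3, d = -6, e = 1.
So f(t) = 4t^4 + 3t^2 - 6t + 1.
Then f(2) = 65.

65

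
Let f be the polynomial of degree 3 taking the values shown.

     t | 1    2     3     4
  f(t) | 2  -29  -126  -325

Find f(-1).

Write f(t) = at^3 + bt^2 + ct + d. Substituting each data point gives a linear system:
  a + b + c + d = 2
  8a + 4b + 2c + d = -29
  27a + 9b + 3c + d = -126
  64a + 16b + 4c + d = -325
Solving the system yields a = -6, b = 3, c = 2, d = 3.
So f(t) = -6t^3 + 3t^2 + 2t + 3.
Then f(-1) = 10.

10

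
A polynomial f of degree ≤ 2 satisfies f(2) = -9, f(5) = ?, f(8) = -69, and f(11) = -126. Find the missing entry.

The 3 known points determine the degree-2 polynomial uniquely.
Write f(s) = as^2 + bs + c. Substituting each data point gives a linear system:
  4a + 2b + c = -9
  64a + 8b + c = -69
  121a + 11b + c = -126
Solving the system yields a = -1, b = 0, c = -5.
So f(s) = -s^2 - 5.
Then f(5) = -30.

-30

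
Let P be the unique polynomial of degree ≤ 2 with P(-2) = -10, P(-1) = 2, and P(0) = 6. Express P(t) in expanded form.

Write P(t) = at^2 + bt + c. Substituting each data point gives a linear system:
  4a - 2b + c = -10
  a - b + c = 2
  c = 6
Solving the system yields a = -4, b = 0, c = 6.
So P(t) = -4t² + 6.
Check: P(-1) = 2. ✓

P(t) = -4t^2 + 6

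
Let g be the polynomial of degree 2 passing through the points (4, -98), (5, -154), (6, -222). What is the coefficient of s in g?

Write g(s) = as^2 + bs + c. Substituting each data point gives a linear system:
  16a + 4b + c = -98
  25a + 5b + c = -154
  36a + 6b + c = -222
Solving the system yields a = -6, b = -2, c = 6.
So g(s) = -6s^2 - 2s + 6.
The coefficient of s is -2.

-2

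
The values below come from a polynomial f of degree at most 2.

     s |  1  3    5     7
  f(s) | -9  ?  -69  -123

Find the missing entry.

-31

On equispaced nodes a degree-2 polynomial has vanishing third forward difference, so
  - f(1) + 3·f(3) - 3·f(5) + f(7) = 0.
Substituting the known values and solving for f(3):
  3·f(3) = -93
  f(3) = -31.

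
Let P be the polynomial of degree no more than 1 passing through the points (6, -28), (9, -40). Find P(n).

Using the Lagrange interpolation formula with nodes 6, 9:
  L_0(n) = (n - 9) / -3
  L_1(n) = (n - 6) / 3
Then P(n) = -28·L_0(n) - 40·L_1(n).
Expanding and collecting terms gives P(n) = -4n - 4.
Check: P(9) = -40. ✓

P(n) = -4n - 4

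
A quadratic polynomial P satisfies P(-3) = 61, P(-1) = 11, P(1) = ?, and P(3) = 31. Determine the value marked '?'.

1

On equispaced nodes a degree-2 polynomial has vanishing third forward difference, so
  - P(-3) + 3·P(-1) - 3·P(1) + P(3) = 0.
Substituting the known values and solving for P(1):
  -3·P(1) = -3
  P(1) = 1.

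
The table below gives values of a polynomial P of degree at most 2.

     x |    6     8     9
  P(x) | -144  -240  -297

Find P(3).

Using the Lagrange interpolation formula with nodes 6, 8, 9:
  L_0(x) = (x - 8)(x - 9) / 6
  L_1(x) = (x - 6)(x - 9) / -2
  L_2(x) = (x - 6)(x - 8) / 3
Then P(x) = -144·L_0(x) - 240·L_1(x) - 297·L_2(x).
Expanding and collecting terms gives P(x) = -3x^2 - 6x.
Evaluating at x = 3: P(3) = -45.

-45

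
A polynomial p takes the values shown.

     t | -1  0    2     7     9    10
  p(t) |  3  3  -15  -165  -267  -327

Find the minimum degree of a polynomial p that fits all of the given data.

2

Divided differences on the nodes -1, 0, 2, 7, 9, 10:
  order 0: 3  3  -15  -165  -267  -327
  order 1: 0  -9  -30  -51  -60
  order 2: -3  -3  -3  -3
  order 3: 0  0  0
  order 4: 0  0
  order 5: 0
The order-2 divided differences are all -3 (nonzero) and every higher order vanishes, so the data lies on a polynomial of degree exactly 2.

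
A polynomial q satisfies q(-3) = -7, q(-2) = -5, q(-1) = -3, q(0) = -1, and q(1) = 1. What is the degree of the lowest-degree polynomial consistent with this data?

1

Forward differences of the values at n = -3, -2, -1, 0, 1:
  q  : -7  -5  -3  -1  1
  Δ  : 2  2  2  2
  Δ^2: 0  0  0
  Δ^3: 0  0
  Δ^4: 0
The first differences are constant (2) and nonzero, while all higher differences vanish, so the minimal degree is 1.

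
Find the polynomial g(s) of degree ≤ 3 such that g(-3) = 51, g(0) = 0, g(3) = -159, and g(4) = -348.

Write g(s) = as^3 + bs^2 + cs + d. Substituting each data point gives a linear system:
  -27a + 9b - 3c + d = 51
  d = 0
  27a + 9b + 3c + d = -159
  64a + 16b + 4c + d = -348
Solving the system yields a = -4, b = -6, c = 1, d = 0.
So g(s) = -4s^3 - 6s^2 + s.
Check: g(0) = 0. ✓

g(s) = -4s^3 - 6s^2 + s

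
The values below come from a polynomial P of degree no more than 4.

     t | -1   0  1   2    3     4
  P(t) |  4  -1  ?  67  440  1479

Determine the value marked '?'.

-6

The 5 known points determine the degree-4 polynomial uniquely.
Write P(t) = at^4 + bt^3 + ct^2 + dt + e. Substituting each data point gives a linear system:
  a - b + c - d + e = 4
  e = -1
  16a + 8b + 4c + 2d + e = 67
  81a + 27b + 9c + 3d + e = 440
  256a + 64b + 16c + 4d + e = 1479
Solving the system yields a = 6, b = 1, c = -6, d = -6, e = -1.
So P(t) = 6t^4 + t^3 - 6t^2 - 6t - 1.
Then P(1) = -6.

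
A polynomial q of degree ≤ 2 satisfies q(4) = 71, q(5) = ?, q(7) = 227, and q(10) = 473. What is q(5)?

The 3 known points determine the degree-2 polynomial uniquely.
Write q(s) = as^2 + bs + c. Substituting each data point gives a linear system:
  16a + 4b + c = 71
  49a + 7b + c = 227
  100a + 10b + c = 473
Solving the system yields a = 5, b = -3, c = 3.
So q(s) = 5s² - 3s + 3.
Then q(5) = 113.

113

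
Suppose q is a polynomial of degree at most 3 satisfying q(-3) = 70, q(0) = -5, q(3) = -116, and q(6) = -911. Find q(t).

Write q(t) = at^3 + bt^2 + ct + d. Substituting each data point gives a linear system:
  -27a + 9b - 3c + d = 70
  d = -5
  27a + 9b + 3c + d = -116
  216a + 36b + 6c + d = -911
Solving the system yields a = -4, b = -2, c = 5, d = -5.
So q(t) = -4t³ - 2t² + 5t - 5.
Check: q(-3) = 70. ✓

q(t) = -4t^3 - 2t^2 + 5t - 5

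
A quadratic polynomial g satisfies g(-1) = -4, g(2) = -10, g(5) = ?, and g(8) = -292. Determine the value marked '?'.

-106

On equispaced nodes a degree-2 polynomial has vanishing third forward difference, so
  - g(-1) + 3·g(2) - 3·g(5) + g(8) = 0.
Substituting the known values and solving for g(5):
  -3·g(5) = 318
  g(5) = -106.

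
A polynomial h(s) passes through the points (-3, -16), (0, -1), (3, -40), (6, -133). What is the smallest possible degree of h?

Forward differences of the values at s = -3, 0, 3, 6:
  h  : -16  -1  -40  -133
  Δ  : 15  -39  -93
  Δ^2: -54  -54
  Δ^3: 0
The second differences are constant (-54) and nonzero, while all higher differences vanish, so the minimal degree is 2.

2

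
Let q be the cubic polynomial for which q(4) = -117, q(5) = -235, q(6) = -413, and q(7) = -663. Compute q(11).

-2623

Write q(x) = ax^3 + bx^2 + cx + d. Substituting each data point gives a linear system:
  64a + 16b + 4c + d = -117
  125a + 25b + 5c + d = -235
  216a + 36b + 6c + d = -413
  343a + 49b + 7c + d = -663
Solving the system yields a = -2, b = 0, c = 4, d = -5.
So q(x) = -2x^3 + 4x - 5.
Then q(11) = -2623.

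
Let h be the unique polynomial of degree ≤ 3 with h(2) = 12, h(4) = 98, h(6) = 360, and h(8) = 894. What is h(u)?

Using the Lagrange interpolation formula with nodes 2, 4, 6, 8:
  L_0(u) = (u - 4)(u - 6)(u - 8) / -48
  L_1(u) = (u - 2)(u - 6)(u - 8) / 16
  L_2(u) = (u - 2)(u - 4)(u - 8) / -16
  L_3(u) = (u - 2)(u - 4)(u - 6) / 48
Then h(u) = 12·L_0(u) + 98·L_1(u) + 360·L_2(u) + 894·L_3(u).
Expanding and collecting terms gives h(u) = 2u³ - 2u² - u + 6.
Check: h(6) = 360. ✓

h(u) = 2u^3 - 2u^2 - u + 6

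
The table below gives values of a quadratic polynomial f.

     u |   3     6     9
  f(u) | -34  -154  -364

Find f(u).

Using the Lagrange interpolation formula with nodes 3, 6, 9:
  L_0(u) = (u - 6)(u - 9) / 18
  L_1(u) = (u - 3)(u - 9) / -9
  L_2(u) = (u - 3)(u - 6) / 18
Then f(u) = -34·L_0(u) - 154·L_1(u) - 364·L_2(u).
Expanding and collecting terms gives f(u) = -5u^2 + 5u - 4.
Check: f(9) = -364. ✓

f(u) = -5u^2 + 5u - 4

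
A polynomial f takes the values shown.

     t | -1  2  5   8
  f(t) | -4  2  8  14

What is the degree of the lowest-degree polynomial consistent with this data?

Forward differences of the values at t = -1, 2, 5, 8:
  f  : -4  2  8  14
  Δ  : 6  6  6
  Δ^2: 0  0
  Δ^3: 0
The first differences are constant (6) and nonzero, while all higher differences vanish, so the minimal degree is 1.

1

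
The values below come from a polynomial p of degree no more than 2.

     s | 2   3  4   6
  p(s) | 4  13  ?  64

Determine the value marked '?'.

The 3 known points determine the degree-2 polynomial uniquely.
Write p(s) = as^2 + bs + c. Substituting each data point gives a linear system:
  4a + 2b + c = 4
  9a + 3b + c = 13
  36a + 6b + c = 64
Solving the system yields a = 2, b = -1, c = -2.
So p(s) = 2s² - s - 2.
Then p(4) = 26.

26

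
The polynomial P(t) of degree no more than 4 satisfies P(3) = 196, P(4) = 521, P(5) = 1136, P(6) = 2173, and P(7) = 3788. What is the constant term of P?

Write P(t) = at^4 + bt^3 + ct^2 + dt + e. Substituting each data point gives a linear system:
  81a + 27b + 9c + 3d + e = 196
  256a + 64b + 16c + 4d + e = 521
  625a + 125b + 25c + 5d + e = 1136
  1296a + 216b + 36c + 6d + e = 2173
  2401a + 343b + 49c + 7d + e = 3788
Solving the system yields a = 1, b = 4, c = 0, d = 2, e = 1.
So P(t) = t^4 + 4t^3 + 2t + 1.
The constant term is 1.

1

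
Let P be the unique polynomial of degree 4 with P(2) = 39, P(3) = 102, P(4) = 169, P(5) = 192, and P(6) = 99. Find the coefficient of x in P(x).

-1

Write P(x) = ax^4 + bx^3 + cx^2 + dx + e. Substituting each data point gives a linear system:
  16a + 8b + 4c + 2d + e = 39
  81a + 27b + 9c + 3d + e = 102
  256a + 64b + 16c + 4d + e = 169
  625a + 125b + 25c + 5d + e = 192
  1296a + 216b + 36c + 6d + e = 99
Solving the system yields a = -1, b = 6, c = 3, d = -1, e = -3.
So P(x) = -x⁴ + 6x³ + 3x² - x - 3.
The coefficient of x is -1.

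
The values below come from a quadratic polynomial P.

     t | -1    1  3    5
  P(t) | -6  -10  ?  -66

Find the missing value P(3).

On equispaced nodes a degree-2 polynomial has vanishing third forward difference, so
  - P(-1) + 3·P(1) - 3·P(3) + P(5) = 0.
Substituting the known values and solving for P(3):
  -3·P(3) = 90
  P(3) = -30.

-30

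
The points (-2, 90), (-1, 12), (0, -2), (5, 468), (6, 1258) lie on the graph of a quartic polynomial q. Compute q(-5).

Write q(u) = au^4 + bu^3 + cu^2 + du + e. Substituting each data point gives a linear system:
  16a - 8b + 4c - 2d + e = 90
  a - b + c - d + e = 12
  e = -2
  625a + 125b + 25c + 5d + e = 468
  1296a + 216b + 36c + 6d + e = 1258
Solving the system yields a = 2, b = -6, c = 0, d = -6, e = -2.
So q(u) = 2u^4 - 6u^3 - 6u - 2.
Then q(-5) = 2028.

2028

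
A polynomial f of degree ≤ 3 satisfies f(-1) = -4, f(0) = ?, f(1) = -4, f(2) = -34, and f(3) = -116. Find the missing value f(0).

On equispaced nodes a degree-3 polynomial has vanishing fourth forward difference, so
  f(-1) - 4·f(0) + 6·f(1) - 4·f(2) + f(3) = 0.
Substituting the known values and solving for f(0):
  -4·f(0) = 8
  f(0) = -2.

-2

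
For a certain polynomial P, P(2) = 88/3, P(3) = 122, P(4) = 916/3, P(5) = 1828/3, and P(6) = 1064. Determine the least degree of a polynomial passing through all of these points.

Forward differences of the values at u = 2, 3, 4, 5, 6:
  P  : 88/3  122  916/3  1828/3  1064
  Δ  : 278/3  550/3  304  1364/3
  Δ^2: 272/3  362/3  452/3
  Δ^3: 30  30
  Δ^4: 0
The third differences are constant (30) and nonzero, while all higher differences vanish, so the minimal degree is 3.

3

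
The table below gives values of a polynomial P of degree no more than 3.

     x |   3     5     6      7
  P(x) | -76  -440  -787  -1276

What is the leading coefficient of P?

Write P(x) = ax^3 + bx^2 + cx + d. Substituting each data point gives a linear system:
  27a + 9b + 3c + d = -76
  125a + 25b + 5c + d = -440
  216a + 36b + 6c + d = -787
  343a + 49b + 7c + d = -1276
Solving the system yields a = -4, b = 1, c = 6, d = 5.
So P(x) = -4x^3 + x^2 + 6x + 5.
The leading coefficient is -4.

-4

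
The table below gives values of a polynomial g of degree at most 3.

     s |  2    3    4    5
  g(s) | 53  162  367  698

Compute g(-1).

2

Forward differences of the values at s = 2, 3, 4, 5:
  g  : 53  162  367  698
  Δ  : 109  205  331
  Δ^2: 96  126
  Δ^3: 30
The third differences are constant, confirming degree 3.
Interpolating (Newton forward form) and evaluating at s = -1 gives g(-1) = 2.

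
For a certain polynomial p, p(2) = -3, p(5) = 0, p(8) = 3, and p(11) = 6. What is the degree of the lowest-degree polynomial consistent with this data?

1

Forward differences of the values at n = 2, 5, 8, 11:
  p  : -3  0  3  6
  Δ  : 3  3  3
  Δ^2: 0  0
  Δ^3: 0
The first differences are constant (3) and nonzero, while all higher differences vanish, so the minimal degree is 1.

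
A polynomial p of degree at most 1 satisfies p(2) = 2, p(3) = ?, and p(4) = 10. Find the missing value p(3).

The 2 known points determine the degree-1 polynomial uniquely.
Write p(n) = an + b. Substituting each data point gives a linear system:
  2a + b = 2
  4a + b = 10
Solving the system yields a = 4, b = -6.
So p(n) = 4n - 6.
Then p(3) = 6.

6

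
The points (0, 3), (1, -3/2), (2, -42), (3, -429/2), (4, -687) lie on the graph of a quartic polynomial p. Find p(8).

-11457

Forward differences of the values at u = 0, 1, 2, 3, 4:
  p  : 3  -3/2  -42  -429/2  -687
  Δ  : -9/2  -81/2  -345/2  -945/2
  Δ^2: -36  -132  -300
  Δ^3: -96  -168
  Δ^4: -72
The fourth differences are constant, confirming degree 4.
Interpolating (Newton forward form) and evaluating at u = 8 gives p(8) = -11457.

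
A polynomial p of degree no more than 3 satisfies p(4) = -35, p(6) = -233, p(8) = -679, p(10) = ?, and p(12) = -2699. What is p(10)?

On equispaced nodes a degree-3 polynomial has vanishing fourth forward difference, so
  p(4) - 4·p(6) + 6·p(8) - 4·p(10) + p(12) = 0.
Substituting the known values and solving for p(10):
  -4·p(10) = 5876
  p(10) = -1469.

-1469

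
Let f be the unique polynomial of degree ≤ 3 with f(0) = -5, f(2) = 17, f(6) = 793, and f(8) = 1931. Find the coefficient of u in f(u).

Write f(u) = au^3 + bu^2 + cu + d. Substituting each data point gives a linear system:
  d = -5
  8a + 4b + 2c + d = 17
  216a + 36b + 6c + d = 793
  512a + 64b + 8c + d = 1931
Solving the system yields a = 4, b = -3/2, c = -2, d = -5.
So f(u) = 4u³ - (3/2)u² - 2u - 5.
The coefficient of u is -2.

-2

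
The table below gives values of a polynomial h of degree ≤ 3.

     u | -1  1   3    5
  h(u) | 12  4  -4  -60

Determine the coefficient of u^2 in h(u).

3

Write h(u) = au^3 + bu^2 + cu + d. Substituting each data point gives a linear system:
  -a + b - c + d = 12
  a + b + c + d = 4
  27a + 9b + 3c + d = -4
  125a + 25b + 5c + d = -60
Solving the system yields a = -1, b = 3, c = -3, d = 5.
So h(u) = -u³ + 3u² - 3u + 5.
The coefficient of u^2 is 3.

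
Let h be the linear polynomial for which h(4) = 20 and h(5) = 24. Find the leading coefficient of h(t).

4

Write h(t) = at + b. Substituting each data point gives a linear system:
  4a + b = 20
  5a + b = 24
Solving the system yields a = 4, b = 4.
So h(t) = 4t + 4.
The leading coefficient is 4.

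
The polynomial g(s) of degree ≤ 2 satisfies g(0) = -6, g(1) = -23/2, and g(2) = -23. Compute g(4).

Write g(s) = as^2 + bs + c. Substituting each data point gives a linear system:
  c = -6
  a + b + c = -23/2
  4a + 2b + c = -23
Solving the system yields a = -3, b = -5/2, c = -6.
So g(s) = -3s^2 - (5/2)s - 6.
Then g(4) = -64.

-64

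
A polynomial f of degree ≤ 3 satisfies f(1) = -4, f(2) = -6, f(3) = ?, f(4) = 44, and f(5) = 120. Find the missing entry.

The 4 known points determine the degree-3 polynomial uniquely.
Write f(n) = an^3 + bn^2 + cn + d. Substituting each data point gives a linear system:
  a + b + c + d = -4
  8a + 4b + 2c + d = -6
  64a + 16b + 4c + d = 44
  125a + 25b + 5c + d = 120
Solving the system yields a = 2, b = -5, c = -1, d = 0.
So f(n) = 2n^3 - 5n^2 - n.
Then f(3) = 6.

6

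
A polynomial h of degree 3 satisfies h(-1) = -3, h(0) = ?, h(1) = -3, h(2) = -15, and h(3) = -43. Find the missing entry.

The 4 known points determine the degree-3 polynomial uniquely.
Write h(u) = au^3 + bu^2 + cu + d. Substituting each data point gives a linear system:
  -a + b - c + d = -3
  a + b + c + d = -3
  8a + 4b + 2c + d = -15
  27a + 9b + 3c + d = -43
Solving the system yields a = -1, b = -2, c = 1, d = -1.
So h(u) = -u^3 - 2u^2 + u - 1.
Then h(0) = -1.

-1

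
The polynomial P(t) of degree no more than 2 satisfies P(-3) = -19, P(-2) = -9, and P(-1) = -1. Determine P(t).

P(t) = -t^2 + 5t + 5

Using the Lagrange interpolation formula with nodes -3, -2, -1:
  L_0(t) = (t + 2)(t + 1) / 2
  L_1(t) = (t + 3)(t + 1) / -1
  L_2(t) = (t + 3)(t + 2) / 2
Then P(t) = -19·L_0(t) - 9·L_1(t) - 1·L_2(t).
Expanding and collecting terms gives P(t) = -t² + 5t + 5.
Check: P(-1) = -1. ✓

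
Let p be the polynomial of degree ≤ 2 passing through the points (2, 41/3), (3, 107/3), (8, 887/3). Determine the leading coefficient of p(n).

Write p(n) = an^2 + bn + c. Substituting each data point gives a linear system:
  4a + 2b + c = 41/3
  9a + 3b + c = 107/3
  64a + 8b + c = 887/3
Solving the system yields a = 5, b = -3, c = -1/3.
So p(n) = 5n^2 - 3n - 1/3.
The leading coefficient is 5.

5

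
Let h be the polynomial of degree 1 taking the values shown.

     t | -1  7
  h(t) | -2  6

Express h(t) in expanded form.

h(t) = t - 1

Write h(t) = at + b. Substituting each data point gives a linear system:
  -a + b = -2
  7a + b = 6
Solving the system yields a = 1, b = -1.
So h(t) = t - 1.
Check: h(-1) = -2. ✓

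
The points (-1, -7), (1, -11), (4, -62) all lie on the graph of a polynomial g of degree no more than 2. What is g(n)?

g(n) = -3n^2 - 2n - 6

Using the Lagrange interpolation formula with nodes -1, 1, 4:
  L_0(n) = (n - 1)(n - 4) / 10
  L_1(n) = (n + 1)(n - 4) / -6
  L_2(n) = (n + 1)(n - 1) / 15
Then g(n) = -7·L_0(n) - 11·L_1(n) - 62·L_2(n).
Expanding and collecting terms gives g(n) = -3n² - 2n - 6.
Check: g(1) = -11. ✓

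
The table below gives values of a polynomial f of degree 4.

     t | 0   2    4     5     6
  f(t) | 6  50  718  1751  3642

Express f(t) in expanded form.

Write f(t) = at^4 + bt^3 + ct^2 + dt + e. Substituting each data point gives a linear system:
  e = 6
  16a + 8b + 4c + 2d + e = 50
  256a + 64b + 16c + 4d + e = 718
  625a + 125b + 25c + 5d + e = 1751
  1296a + 216b + 36c + 6d + e = 3642
Solving the system yields a = 3, b = -2, c = 6, d = -6, e = 6.
So f(t) = 3t^4 - 2t^3 + 6t^2 - 6t + 6.
Check: f(0) = 6. ✓

f(t) = 3t^4 - 2t^3 + 6t^2 - 6t + 6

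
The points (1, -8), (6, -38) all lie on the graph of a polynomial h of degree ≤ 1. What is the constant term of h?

Write h(s) = as + b. Substituting each data point gives a linear system:
  a + b = -8
  6a + b = -38
Solving the system yields a = -6, b = -2.
So h(s) = -6s - 2.
The constant term is -2.

-2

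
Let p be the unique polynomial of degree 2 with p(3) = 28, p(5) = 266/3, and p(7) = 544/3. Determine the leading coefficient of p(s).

4

Write p(s) = as^2 + bs + c. Substituting each data point gives a linear system:
  9a + 3b + c = 28
  25a + 5b + c = 266/3
  49a + 7b + c = 544/3
Solving the system yields a = 4, b = -5/3, c = -3.
So p(s) = 4s² - (5/3)s - 3.
The leading coefficient is 4.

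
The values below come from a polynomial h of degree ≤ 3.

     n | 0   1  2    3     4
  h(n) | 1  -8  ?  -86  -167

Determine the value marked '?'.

-35

On equispaced nodes a degree-3 polynomial has vanishing fourth forward difference, so
  h(0) - 4·h(1) + 6·h(2) - 4·h(3) + h(4) = 0.
Substituting the known values and solving for h(2):
  6·h(2) = -210
  h(2) = -35.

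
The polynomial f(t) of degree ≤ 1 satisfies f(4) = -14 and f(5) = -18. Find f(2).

Using the Lagrange interpolation formula with nodes 4, 5:
  L_0(t) = (t - 5) / -1
  L_1(t) = (t - 4) / 1
Then f(t) = -14·L_0(t) - 18·L_1(t).
Expanding and collecting terms gives f(t) = -4t + 2.
Evaluating at t = 2: f(2) = -6.

-6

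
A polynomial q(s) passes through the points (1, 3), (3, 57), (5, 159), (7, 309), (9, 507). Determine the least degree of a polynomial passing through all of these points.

2

Forward differences of the values at s = 1, 3, 5, 7, 9:
  q  : 3  57  159  309  507
  Δ  : 54  102  150  198
  Δ^2: 48  48  48
  Δ^3: 0  0
  Δ^4: 0
The second differences are constant (48) and nonzero, while all higher differences vanish, so the minimal degree is 2.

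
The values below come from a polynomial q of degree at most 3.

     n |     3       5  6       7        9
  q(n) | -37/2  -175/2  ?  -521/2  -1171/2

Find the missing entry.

The 4 known points determine the degree-3 polynomial uniquely.
Write q(n) = an^3 + bn^2 + cn + d. Substituting each data point gives a linear system:
  27a + 9b + 3c + d = -37/2
  125a + 25b + 5c + d = -175/2
  343a + 49b + 7c + d = -521/2
  729a + 81b + 9c + d = -1171/2
Solving the system yields a = -1, b = 2, c = -3/2, d = -5.
So q(n) = -n³ + 2n² - (3/2)n - 5.
Then q(6) = -158.

-158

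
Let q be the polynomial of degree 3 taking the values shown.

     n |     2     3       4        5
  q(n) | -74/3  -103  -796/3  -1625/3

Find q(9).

-3387

Forward differences of the values at n = 2, 3, 4, 5:
  q  : -74/3  -103  -796/3  -1625/3
  Δ  : -235/3  -487/3  -829/3
  Δ^2: -84  -114
  Δ^3: -30
The third differences are constant, confirming degree 3.
Interpolating (Newton forward form) and evaluating at n = 9 gives q(9) = -3387.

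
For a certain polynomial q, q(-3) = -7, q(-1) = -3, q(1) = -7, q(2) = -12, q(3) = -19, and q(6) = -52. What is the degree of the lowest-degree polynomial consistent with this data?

Divided differences on the nodes -3, -1, 1, 2, 3, 6:
  order 0: -7  -3  -7  -12  -19  -52
  order 1: 2  -2  -5  -7  -11
  order 2: -1  -1  -1  -1
  order 3: 0  0  0
  order 4: 0  0
  order 5: 0
The order-2 divided differences are all -1 (nonzero) and every higher order vanishes, so the data lies on a polynomial of degree exactly 2.

2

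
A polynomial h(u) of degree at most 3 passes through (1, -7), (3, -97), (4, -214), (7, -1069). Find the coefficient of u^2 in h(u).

Write h(u) = au^3 + bu^2 + cu + d. Substituting each data point gives a linear system:
  a + b + c + d = -7
  27a + 9b + 3c + d = -97
  64a + 16b + 4c + d = -214
  343a + 49b + 7c + d = -1069
Solving the system yields a = -3, b = 0, c = -6, d = 2.
So h(u) = -3u^3 - 6u + 2.
The coefficient of u^2 is 0.

0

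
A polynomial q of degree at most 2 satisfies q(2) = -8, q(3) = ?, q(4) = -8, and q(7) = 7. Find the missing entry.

The 3 known points determine the degree-2 polynomial uniquely.
Write q(t) = at^2 + bt + c. Substituting each data point gives a linear system:
  4a + 2b + c = -8
  16a + 4b + c = -8
  49a + 7b + c = 7
Solving the system yields a = 1, b = -6, c = 0.
So q(t) = t² - 6t.
Then q(3) = -9.

-9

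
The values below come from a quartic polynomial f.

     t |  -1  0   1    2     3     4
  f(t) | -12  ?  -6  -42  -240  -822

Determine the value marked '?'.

On equispaced nodes a degree-4 polynomial has vanishing fifth forward difference, so
  - f(-1) + 5·f(0) - 10·f(1) + 10·f(2) - 5·f(3) + f(4) = 0.
Substituting the known values and solving for f(0):
  5·f(0) = -30
  f(0) = -6.

-6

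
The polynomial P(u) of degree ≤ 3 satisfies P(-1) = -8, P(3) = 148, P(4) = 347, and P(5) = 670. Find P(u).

P(u) = 5u^3 + 2u^2 - 5

Write P(u) = au^3 + bu^2 + cu + d. Substituting each data point gives a linear system:
  -a + b - c + d = -8
  27a + 9b + 3c + d = 148
  64a + 16b + 4c + d = 347
  125a + 25b + 5c + d = 670
Solving the system yields a = 5, b = 2, c = 0, d = -5.
So P(u) = 5u^3 + 2u^2 - 5.
Check: P(-1) = -8. ✓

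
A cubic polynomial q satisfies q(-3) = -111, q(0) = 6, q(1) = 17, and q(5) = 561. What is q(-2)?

-34

Write q(n) = an^3 + bn^2 + cn + d. Substituting each data point gives a linear system:
  -27a + 9b - 3c + d = -111
  d = 6
  a + b + c + d = 17
  125a + 25b + 5c + d = 561
Solving the system yields a = 4, b = 1, c = 6, d = 6.
So q(n) = 4n³ + n² + 6n + 6.
Then q(-2) = -34.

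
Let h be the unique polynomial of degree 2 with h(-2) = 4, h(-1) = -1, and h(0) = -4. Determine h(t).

h(t) = t^2 - 2t - 4

Write h(t) = at^2 + bt + c. Substituting each data point gives a linear system:
  4a - 2b + c = 4
  a - b + c = -1
  c = -4
Solving the system yields a = 1, b = -2, c = -4.
So h(t) = t^2 - 2t - 4.
Check: h(0) = -4. ✓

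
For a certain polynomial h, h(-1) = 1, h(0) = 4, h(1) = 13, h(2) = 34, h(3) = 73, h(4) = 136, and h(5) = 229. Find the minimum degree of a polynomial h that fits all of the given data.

Forward differences of the values at x = -1, 0, 1, 2, 3, 4, 5:
  h  : 1  4  13  34  73  136  229
  Δ  : 3  9  21  39  63  93
  Δ^2: 6  12  18  24  30
  Δ^3: 6  6  6  6
  Δ^4: 0  0  0
  Δ^5: 0  0
  Δ^6: 0
The third differences are constant (6) and nonzero, while all higher differences vanish, so the minimal degree is 3.

3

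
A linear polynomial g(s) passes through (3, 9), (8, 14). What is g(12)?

Write g(s) = as + b. Substituting each data point gives a linear system:
  3a + b = 9
  8a + b = 14
Solving the system yields a = 1, b = 6.
So g(s) = s + 6.
Then g(12) = 18.

18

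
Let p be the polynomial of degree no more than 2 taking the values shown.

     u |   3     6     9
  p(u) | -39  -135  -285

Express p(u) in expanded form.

Using the Lagrange interpolation formula with nodes 3, 6, 9:
  L_0(u) = (u - 6)(u - 9) / 18
  L_1(u) = (u - 3)(u - 9) / -9
  L_2(u) = (u - 3)(u - 6) / 18
Then p(u) = -39·L_0(u) - 135·L_1(u) - 285·L_2(u).
Expanding and collecting terms gives p(u) = -3u^2 - 5u + 3.
Check: p(3) = -39. ✓

p(u) = -3u^2 - 5u + 3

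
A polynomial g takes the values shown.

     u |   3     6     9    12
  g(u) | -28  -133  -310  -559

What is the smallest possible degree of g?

2

Forward differences of the values at u = 3, 6, 9, 12:
  g  : -28  -133  -310  -559
  Δ  : -105  -177  -249
  Δ^2: -72  -72
  Δ^3: 0
The second differences are constant (-72) and nonzero, while all higher differences vanish, so the minimal degree is 2.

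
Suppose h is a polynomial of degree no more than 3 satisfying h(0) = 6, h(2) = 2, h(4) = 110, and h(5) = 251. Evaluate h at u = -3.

-93

Write h(u) = au^3 + bu^2 + cu + d. Substituting each data point gives a linear system:
  d = 6
  8a + 4b + 2c + d = 2
  64a + 16b + 4c + d = 110
  125a + 25b + 5c + d = 251
Solving the system yields a = 3, b = -4, c = -6, d = 6.
So h(u) = 3u^3 - 4u^2 - 6u + 6.
Then h(-3) = -93.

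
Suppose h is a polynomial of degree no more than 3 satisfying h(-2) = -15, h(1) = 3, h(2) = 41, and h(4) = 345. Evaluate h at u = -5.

Using the Lagrange interpolation formula with nodes -2, 1, 2, 4:
  L_0(u) = (u - 1)(u - 2)(u - 4) / -72
  L_1(u) = (u + 2)(u - 2)(u - 4) / 9
  L_2(u) = (u + 2)(u - 1)(u - 4) / -8
  L_3(u) = (u + 2)(u - 1)(u - 2) / 36
Then h(u) = -15·L_0(u) + 3·L_1(u) + 41·L_2(u) + 345·L_3(u).
Expanding and collecting terms gives h(u) = 5u^3 + 3u^2 - 6u + 1.
Evaluating at u = -5: h(-5) = -519.

-519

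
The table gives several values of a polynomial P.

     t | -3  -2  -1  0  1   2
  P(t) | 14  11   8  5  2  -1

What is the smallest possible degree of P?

1

Forward differences of the values at t = -3, -2, -1, 0, 1, 2:
  P  : 14  11  8  5  2  -1
  Δ  : -3  -3  -3  -3  -3
  Δ^2: 0  0  0  0
  Δ^3: 0  0  0
  Δ^4: 0  0
  Δ^5: 0
The first differences are constant (-3) and nonzero, while all higher differences vanish, so the minimal degree is 1.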